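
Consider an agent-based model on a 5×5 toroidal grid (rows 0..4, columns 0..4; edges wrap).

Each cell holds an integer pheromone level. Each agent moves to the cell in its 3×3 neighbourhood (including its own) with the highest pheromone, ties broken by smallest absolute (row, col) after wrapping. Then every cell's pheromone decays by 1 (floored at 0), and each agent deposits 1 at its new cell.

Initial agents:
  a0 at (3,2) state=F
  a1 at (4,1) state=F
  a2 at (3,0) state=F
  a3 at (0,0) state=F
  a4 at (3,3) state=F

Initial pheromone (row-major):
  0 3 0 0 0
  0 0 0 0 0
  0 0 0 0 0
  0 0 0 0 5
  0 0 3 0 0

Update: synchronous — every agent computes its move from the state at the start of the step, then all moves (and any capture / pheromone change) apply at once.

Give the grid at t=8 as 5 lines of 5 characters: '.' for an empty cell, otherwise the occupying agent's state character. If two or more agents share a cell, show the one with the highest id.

t=1: a0@(4,2) a1@(0,1) a2@(3,4) a3@(0,1) a4@(3,4) | pheromone: 0 4 0 0 0 / 0 0 0 0 0 / 0 0 0 0 0 / 0 0 0 0 6 / 0 0 3 0 0
t=2: a0@(0,1) a1@(0,1) a2@(3,4) a3@(0,1) a4@(3,4) | pheromone: 0 6 0 0 0 / 0 0 0 0 0 / 0 0 0 0 0 / 0 0 0 0 7 / 0 0 2 0 0
t=3: a0@(0,1) a1@(0,1) a2@(3,4) a3@(0,1) a4@(3,4) | pheromone: 0 8 0 0 0 / 0 0 0 0 0 / 0 0 0 0 0 / 0 0 0 0 8 / 0 0 1 0 0
t=4: a0@(0,1) a1@(0,1) a2@(3,4) a3@(0,1) a4@(3,4) | pheromone: 0 10 0 0 0 / 0 0 0 0 0 / 0 0 0 0 0 / 0 0 0 0 9 / 0 0 0 0 0
t=5: a0@(0,1) a1@(0,1) a2@(3,4) a3@(0,1) a4@(3,4) | pheromone: 0 12 0 0 0 / 0 0 0 0 0 / 0 0 0 0 0 / 0 0 0 0 10 / 0 0 0 0 0
t=6: a0@(0,1) a1@(0,1) a2@(3,4) a3@(0,1) a4@(3,4) | pheromone: 0 14 0 0 0 / 0 0 0 0 0 / 0 0 0 0 0 / 0 0 0 0 11 / 0 0 0 0 0
t=7: a0@(0,1) a1@(0,1) a2@(3,4) a3@(0,1) a4@(3,4) | pheromone: 0 16 0 0 0 / 0 0 0 0 0 / 0 0 0 0 0 / 0 0 0 0 12 / 0 0 0 0 0
t=8: a0@(0,1) a1@(0,1) a2@(3,4) a3@(0,1) a4@(3,4) | pheromone: 0 18 0 0 0 / 0 0 0 0 0 / 0 0 0 0 0 / 0 0 0 0 13 / 0 0 0 0 0

.F...
.....
.....
....F
.....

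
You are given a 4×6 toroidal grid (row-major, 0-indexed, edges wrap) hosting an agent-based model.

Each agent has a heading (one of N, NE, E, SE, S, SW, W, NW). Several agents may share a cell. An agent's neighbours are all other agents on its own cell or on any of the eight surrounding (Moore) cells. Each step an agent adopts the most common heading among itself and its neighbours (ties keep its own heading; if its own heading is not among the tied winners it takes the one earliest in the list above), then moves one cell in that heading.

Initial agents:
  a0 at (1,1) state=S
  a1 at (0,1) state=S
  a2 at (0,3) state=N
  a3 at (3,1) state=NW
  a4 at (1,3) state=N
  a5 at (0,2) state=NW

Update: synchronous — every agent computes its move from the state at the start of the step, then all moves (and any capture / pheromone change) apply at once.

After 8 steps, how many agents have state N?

2

t=1: a0@(2,1):S a1@(1,1):S a2@(3,3):N a3@(2,0):NW a4@(0,3):N a5@(3,1):NW
t=2: a0@(3,1):S a1@(2,1):S a2@(2,3):N a3@(1,5):NW a4@(3,3):N a5@(2,0):NW
t=3: a0@(0,1):S a1@(3,1):S a2@(1,3):N a3@(0,4):NW a4@(2,3):N a5@(1,5):NW
t=4: a0@(1,1):S a1@(0,1):S a2@(0,3):N a3@(3,3):NW a4@(1,3):N a5@(0,4):NW
t=5: a0@(2,1):S a1@(1,1):S a2@(3,3):N a3@(2,2):NW a4@(0,3):N a5@(3,3):NW
t=6: a0@(3,1):S a1@(2,1):S a2@(2,3):N a3@(1,1):NW a4@(3,3):N a5@(2,2):NW
t=7: a0@(0,1):S a1@(3,1):S a2@(1,3):N a3@(0,0):NW a4@(2,3):N a5@(1,1):NW
t=8: a0@(1,1):S a1@(0,1):S a2@(0,3):N a3@(3,5):NW a4@(1,3):N a5@(0,0):NW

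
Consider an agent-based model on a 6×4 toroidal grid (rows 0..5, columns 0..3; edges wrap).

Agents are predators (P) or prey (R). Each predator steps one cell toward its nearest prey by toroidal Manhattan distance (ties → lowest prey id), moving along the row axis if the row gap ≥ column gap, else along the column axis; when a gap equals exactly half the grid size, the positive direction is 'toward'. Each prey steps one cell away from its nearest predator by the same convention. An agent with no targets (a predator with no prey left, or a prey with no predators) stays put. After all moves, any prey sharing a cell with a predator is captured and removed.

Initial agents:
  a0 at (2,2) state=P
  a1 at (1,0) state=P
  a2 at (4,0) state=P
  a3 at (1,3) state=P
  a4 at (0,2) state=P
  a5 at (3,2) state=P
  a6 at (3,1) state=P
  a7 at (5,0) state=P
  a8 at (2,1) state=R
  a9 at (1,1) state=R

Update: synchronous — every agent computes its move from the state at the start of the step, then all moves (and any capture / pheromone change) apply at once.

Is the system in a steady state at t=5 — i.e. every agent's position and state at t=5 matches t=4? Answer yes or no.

t=1: a0@(2,1):P a1@(1,1):P a2@(3,0):P a3@(1,0):P a4@(1,2):P a5@(2,2):P a6@(2,1):P a7@(0,0):P a8@(2,0):R
t=2: a0@(2,0):P a1@(2,1):P a2@(2,0):P a3@(2,0):P a4@(1,3):P a5@(2,3):P a6@(2,0):P a7@(1,0):P
t=3: (unchanged — steady state)

yes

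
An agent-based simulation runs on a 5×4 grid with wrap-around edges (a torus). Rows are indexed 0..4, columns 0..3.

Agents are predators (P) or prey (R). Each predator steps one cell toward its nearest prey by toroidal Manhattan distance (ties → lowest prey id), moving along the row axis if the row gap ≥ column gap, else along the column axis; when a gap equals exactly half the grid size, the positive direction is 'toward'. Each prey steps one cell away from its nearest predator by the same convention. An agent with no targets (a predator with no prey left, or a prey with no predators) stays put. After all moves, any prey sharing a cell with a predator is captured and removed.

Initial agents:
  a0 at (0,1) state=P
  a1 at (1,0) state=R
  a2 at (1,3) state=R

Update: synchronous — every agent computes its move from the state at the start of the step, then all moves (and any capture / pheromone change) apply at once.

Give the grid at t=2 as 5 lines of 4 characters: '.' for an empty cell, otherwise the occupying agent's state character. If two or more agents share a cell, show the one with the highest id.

t=1: a0@(1,1):P a1@(2,0):R a2@(1,2):R
t=2: a0@(1,2):P a1@(3,0):R a2@(1,3):R

....
..PR
....
R...
....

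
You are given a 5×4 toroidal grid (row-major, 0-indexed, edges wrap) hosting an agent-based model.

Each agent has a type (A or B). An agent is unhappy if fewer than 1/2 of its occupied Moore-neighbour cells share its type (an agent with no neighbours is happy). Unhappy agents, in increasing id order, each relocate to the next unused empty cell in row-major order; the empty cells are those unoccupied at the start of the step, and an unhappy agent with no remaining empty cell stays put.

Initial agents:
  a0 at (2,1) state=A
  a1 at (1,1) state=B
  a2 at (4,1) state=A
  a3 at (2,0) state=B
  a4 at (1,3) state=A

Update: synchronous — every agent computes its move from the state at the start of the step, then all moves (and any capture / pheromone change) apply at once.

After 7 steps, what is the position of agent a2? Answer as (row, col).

(1, 0)

t=1: a0@(0,0):A a1@(1,1):B a2@(4,1):A a3@(0,1):B a4@(0,2):A
t=2: a0@(0,3):A a1@(1,0):B a2@(4,1):A a3@(1,2):B a4@(1,3):A
t=3: a0@(0,0):A a1@(0,1):B a2@(4,1):A a3@(0,2):B a4@(1,1):A
t=4: a0@(0,0):A a1@(0,3):B a2@(1,0):A a3@(1,2):B a4@(1,3):A
t=5: a0@(0,0):A a1@(0,1):B a2@(1,0):A a3@(1,2):B a4@(1,3):A
t=6: a0@(0,0):A a1@(0,2):B a2@(1,0):A a3@(1,2):B a4@(1,3):A
t=7: (unchanged — steady state)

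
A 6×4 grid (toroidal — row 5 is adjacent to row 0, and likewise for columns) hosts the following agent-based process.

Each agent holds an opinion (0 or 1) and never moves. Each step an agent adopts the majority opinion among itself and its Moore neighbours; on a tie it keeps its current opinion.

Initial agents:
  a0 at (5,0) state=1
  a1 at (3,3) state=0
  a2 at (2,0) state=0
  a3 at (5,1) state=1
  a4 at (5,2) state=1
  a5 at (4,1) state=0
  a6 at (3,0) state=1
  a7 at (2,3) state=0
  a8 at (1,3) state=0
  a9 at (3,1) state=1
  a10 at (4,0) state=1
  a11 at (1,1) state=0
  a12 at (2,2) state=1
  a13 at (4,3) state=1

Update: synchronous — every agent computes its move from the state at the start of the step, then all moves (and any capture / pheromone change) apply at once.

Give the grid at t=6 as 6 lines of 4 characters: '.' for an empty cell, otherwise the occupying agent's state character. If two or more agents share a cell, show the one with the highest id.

....
.0.0
0.00
11.1
11.1
111.

t=1: a0@(5,0):1 a1@(3,3):1 a2@(2,0):0 a3@(5,1):1 a4@(5,2):1 a5@(4,1):1 a6@(3,0):1 a7@(2,3):0 a8@(1,3):0 a9@(3,1):1 a10@(4,0):1 a11@(1,1):0 a12@(2,2):0 a13@(4,3):1
t=2: (unchanged — steady state)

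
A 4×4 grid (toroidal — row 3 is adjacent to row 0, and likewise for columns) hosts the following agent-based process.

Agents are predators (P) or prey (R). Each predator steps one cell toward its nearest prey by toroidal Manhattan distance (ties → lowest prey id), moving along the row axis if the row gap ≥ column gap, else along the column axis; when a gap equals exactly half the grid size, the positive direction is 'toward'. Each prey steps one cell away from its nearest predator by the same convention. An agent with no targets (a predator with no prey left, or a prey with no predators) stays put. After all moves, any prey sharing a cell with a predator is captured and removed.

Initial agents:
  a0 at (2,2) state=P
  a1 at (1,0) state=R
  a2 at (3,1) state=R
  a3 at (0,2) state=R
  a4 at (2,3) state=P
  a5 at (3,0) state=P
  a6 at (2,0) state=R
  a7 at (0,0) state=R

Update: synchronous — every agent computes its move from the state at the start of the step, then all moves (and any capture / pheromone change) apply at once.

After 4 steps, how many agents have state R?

t=1: a0@(3,2):P a1@(0,0):R a4@(2,0):P a5@(3,1):P a6@(2,1):R a7@(1,0):R
t=2: a0@(2,2):P a1@(3,0):R a4@(2,1):P a5@(2,1):P a7@(0,0):R
t=3: a0@(2,3):P a1@(0,0):R a4@(3,1):P a5@(3,1):P a7@(3,0):R
t=4: a0@(3,3):P a1@(1,0):R a4@(3,0):P a5@(3,0):P

1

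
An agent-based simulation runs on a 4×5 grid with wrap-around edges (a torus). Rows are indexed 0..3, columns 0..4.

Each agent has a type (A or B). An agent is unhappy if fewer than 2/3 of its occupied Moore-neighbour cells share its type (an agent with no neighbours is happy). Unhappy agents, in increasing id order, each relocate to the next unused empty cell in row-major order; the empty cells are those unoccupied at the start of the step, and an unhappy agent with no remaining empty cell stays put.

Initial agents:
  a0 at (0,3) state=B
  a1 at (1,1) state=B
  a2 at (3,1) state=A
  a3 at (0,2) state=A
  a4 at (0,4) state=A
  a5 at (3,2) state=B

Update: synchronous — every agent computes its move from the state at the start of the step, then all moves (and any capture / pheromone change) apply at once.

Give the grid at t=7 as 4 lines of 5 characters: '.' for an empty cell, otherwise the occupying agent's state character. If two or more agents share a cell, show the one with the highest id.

BBAA.
B..A.
.....
.....

t=1: a0@(0,0):B a1@(0,1):B a2@(1,0):A a3@(1,2):A a4@(1,3):A a5@(1,4):B
t=2: a0@(0,0):B a1@(0,2):B a2@(0,3):A a3@(0,4):A a4@(1,1):A a5@(2,0):B
t=3: a0@(0,1):B a1@(1,0):B a2@(1,2):A a3@(1,3):A a4@(1,4):A a5@(2,1):B
t=4: a0@(0,0):B a1@(1,0):B a2@(0,2):A a3@(1,3):A a4@(0,3):A a5@(0,4):B
t=5: a0@(0,0):B a1@(1,0):B a2@(0,2):A a3@(1,3):A a4@(0,3):A a5@(0,1):B
t=6: (unchanged — steady state)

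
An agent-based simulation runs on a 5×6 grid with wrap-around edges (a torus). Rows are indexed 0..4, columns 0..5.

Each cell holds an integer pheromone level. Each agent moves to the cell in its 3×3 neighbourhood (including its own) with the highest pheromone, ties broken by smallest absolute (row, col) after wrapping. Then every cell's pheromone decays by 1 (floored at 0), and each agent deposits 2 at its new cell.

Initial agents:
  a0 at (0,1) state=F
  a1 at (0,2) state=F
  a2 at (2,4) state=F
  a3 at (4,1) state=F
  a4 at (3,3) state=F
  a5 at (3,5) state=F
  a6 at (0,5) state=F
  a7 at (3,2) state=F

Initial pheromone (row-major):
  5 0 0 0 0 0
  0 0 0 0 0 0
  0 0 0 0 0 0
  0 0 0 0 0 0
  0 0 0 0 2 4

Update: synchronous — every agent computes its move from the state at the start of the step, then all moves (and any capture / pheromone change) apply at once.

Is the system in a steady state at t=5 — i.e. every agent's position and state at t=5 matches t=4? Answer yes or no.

t=1: a0@(0,0) a1@(0,1) a2@(1,3) a3@(0,0) a4@(4,4) a5@(4,5) a6@(0,0) a7@(2,1) | pheromone: 10 2 0 0 0 0 / 0 0 0 2 0 0 / 0 2 0 0 0 0 / 0 0 0 0 0 0 / 0 0 0 0 3 5
t=2: a0@(0,0) a1@(0,0) a2@(1,3) a3@(0,0) a4@(4,5) a5@(0,0) a6@(0,0) a7@(2,1) | pheromone: 19 1 0 0 0 0 / 0 0 0 3 0 0 / 0 3 0 0 0 0 / 0 0 0 0 0 0 / 0 0 0 0 2 6
t=3: a0@(0,0) a1@(0,0) a2@(1,3) a3@(0,0) a4@(0,0) a5@(0,0) a6@(0,0) a7@(2,1) | pheromone: 30 0 0 0 0 0 / 0 0 0 4 0 0 / 0 4 0 0 0 0 / 0 0 0 0 0 0 / 0 0 0 0 1 5
t=4: a0@(0,0) a1@(0,0) a2@(1,3) a3@(0,0) a4@(0,0) a5@(0,0) a6@(0,0) a7@(2,1) | pheromone: 41 0 0 0 0 0 / 0 0 0 5 0 0 / 0 5 0 0 0 0 / 0 0 0 0 0 0 / 0 0 0 0 0 4
t=5: a0@(0,0) a1@(0,0) a2@(1,3) a3@(0,0) a4@(0,0) a5@(0,0) a6@(0,0) a7@(2,1) | pheromone: 52 0 0 0 0 0 / 0 0 0 6 0 0 / 0 6 0 0 0 0 / 0 0 0 0 0 0 / 0 0 0 0 0 3

yes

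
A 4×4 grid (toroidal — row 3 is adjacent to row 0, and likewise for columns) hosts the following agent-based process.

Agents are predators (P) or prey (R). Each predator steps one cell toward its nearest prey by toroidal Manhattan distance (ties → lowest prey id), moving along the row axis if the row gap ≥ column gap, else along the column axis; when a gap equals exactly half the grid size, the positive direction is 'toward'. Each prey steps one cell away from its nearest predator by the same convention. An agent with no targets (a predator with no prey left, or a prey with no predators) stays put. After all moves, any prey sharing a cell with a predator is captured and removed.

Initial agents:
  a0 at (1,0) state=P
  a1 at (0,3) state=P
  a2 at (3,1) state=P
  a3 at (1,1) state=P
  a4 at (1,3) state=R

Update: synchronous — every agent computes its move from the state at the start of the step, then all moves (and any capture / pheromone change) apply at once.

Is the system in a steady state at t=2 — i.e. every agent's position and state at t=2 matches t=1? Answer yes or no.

t=1: a0@(1,3):P a1@(1,3):P a2@(0,1):P a3@(1,2):P
t=2: (unchanged — steady state)

yes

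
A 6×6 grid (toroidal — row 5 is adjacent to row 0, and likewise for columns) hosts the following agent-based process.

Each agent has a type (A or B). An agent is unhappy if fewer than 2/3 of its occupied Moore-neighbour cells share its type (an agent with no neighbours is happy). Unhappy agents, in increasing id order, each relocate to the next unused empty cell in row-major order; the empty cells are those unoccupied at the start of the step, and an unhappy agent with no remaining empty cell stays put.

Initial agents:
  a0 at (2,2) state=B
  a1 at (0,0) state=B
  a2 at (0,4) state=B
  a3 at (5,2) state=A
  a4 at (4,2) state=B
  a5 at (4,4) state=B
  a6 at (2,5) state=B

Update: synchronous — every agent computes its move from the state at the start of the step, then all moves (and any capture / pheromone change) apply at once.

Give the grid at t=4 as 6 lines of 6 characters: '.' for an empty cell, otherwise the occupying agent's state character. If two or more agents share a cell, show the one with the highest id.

t=1: a0@(2,2):B a1@(0,0):B a2@(0,4):B a3@(0,1):A a4@(0,2):B a5@(4,4):B a6@(2,5):B
t=2: a0@(2,2):B a1@(0,3):B a2@(0,4):B a3@(0,5):A a4@(1,0):B a5@(4,4):B a6@(2,5):B
t=3: a0@(2,2):B a1@(0,3):B a2@(0,0):B a3@(0,1):A a4@(0,2):B a5@(4,4):B a6@(2,5):B
t=4: a0@(2,2):B a1@(0,3):B a2@(0,4):B a3@(0,5):A a4@(1,0):B a5@(4,4):B a6@(2,5):B

...BBA
B.....
..B..B
......
....B.
......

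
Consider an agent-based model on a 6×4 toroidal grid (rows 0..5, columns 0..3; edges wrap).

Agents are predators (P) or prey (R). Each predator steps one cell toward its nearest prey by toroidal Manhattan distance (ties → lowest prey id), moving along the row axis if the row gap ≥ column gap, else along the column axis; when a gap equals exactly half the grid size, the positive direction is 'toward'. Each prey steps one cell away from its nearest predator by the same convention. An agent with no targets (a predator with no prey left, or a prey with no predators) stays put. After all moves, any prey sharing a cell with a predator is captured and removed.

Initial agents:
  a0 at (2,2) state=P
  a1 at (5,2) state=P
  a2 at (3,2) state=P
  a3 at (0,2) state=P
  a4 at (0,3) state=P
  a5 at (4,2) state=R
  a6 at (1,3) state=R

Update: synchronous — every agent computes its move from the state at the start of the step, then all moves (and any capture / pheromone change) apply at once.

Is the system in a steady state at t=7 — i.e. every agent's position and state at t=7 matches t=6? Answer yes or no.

t=1: a0@(3,2):P a1@(4,2):P a2@(4,2):P a3@(5,2):P a4@(1,3):P a6@(2,3):R
t=2: a0@(2,2):P a1@(3,2):P a2@(3,2):P a3@(0,2):P a4@(2,3):P a6@(3,3):R
t=3: a0@(3,2):P a1@(3,3):P a2@(3,3):P a3@(1,2):P a4@(3,3):P a6@(3,0):R
t=4: a0@(3,3):P a1@(3,0):P a2@(3,0):P a3@(2,2):P a4@(3,0):P a6@(3,1):R
t=5: a0@(3,0):P a1@(3,1):P a2@(3,1):P a3@(3,2):P a4@(3,1):P
t=6: (unchanged — steady state)

yes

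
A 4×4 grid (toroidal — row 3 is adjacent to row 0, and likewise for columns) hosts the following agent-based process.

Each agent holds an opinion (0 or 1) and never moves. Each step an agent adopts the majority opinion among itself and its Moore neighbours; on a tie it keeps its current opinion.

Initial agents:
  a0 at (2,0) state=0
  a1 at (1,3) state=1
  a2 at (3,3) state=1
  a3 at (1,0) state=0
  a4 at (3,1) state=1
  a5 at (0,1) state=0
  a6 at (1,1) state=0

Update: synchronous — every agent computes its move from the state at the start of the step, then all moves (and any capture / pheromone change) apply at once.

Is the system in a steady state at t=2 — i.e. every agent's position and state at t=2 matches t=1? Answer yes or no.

yes

t=1: a0@(2,0):0 a1@(1,3):0 a2@(3,3):1 a3@(1,0):0 a4@(3,1):0 a5@(0,1):0 a6@(1,1):0
t=2: (unchanged — steady state)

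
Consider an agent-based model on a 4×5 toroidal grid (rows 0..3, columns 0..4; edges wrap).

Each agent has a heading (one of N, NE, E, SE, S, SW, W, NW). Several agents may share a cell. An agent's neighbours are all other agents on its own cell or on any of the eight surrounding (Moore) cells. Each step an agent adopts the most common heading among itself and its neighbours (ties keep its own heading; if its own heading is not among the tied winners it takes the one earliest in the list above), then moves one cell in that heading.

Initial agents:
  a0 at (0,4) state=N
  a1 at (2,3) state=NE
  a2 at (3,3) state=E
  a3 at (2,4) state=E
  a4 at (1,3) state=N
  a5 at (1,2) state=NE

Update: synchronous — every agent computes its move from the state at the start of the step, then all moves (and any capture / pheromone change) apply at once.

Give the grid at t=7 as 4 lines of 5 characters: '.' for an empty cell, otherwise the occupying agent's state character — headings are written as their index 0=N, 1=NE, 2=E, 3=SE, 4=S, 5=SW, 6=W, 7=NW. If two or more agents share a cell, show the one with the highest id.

.....
....0
.2.01
2....

t=1: a0@(3,4):N a1@(1,4):NE a2@(3,4):E a3@(2,0):E a4@(0,3):N a5@(0,3):NE
t=2: a0@(2,4):N a1@(0,0):NE a2@(3,0):E a3@(2,1):E a4@(3,3):N a5@(3,4):NE
t=3: a0@(1,4):N a1@(3,1):NE a2@(3,1):E a3@(2,2):E a4@(2,3):N a5@(2,0):NE
t=4: a0@(0,4):N a1@(2,2):NE a2@(3,2):E a3@(2,3):E a4@(1,3):N a5@(1,1):NE
t=5: a0@(3,4):N a1@(1,3):NE a2@(3,3):E a3@(2,4):E a4@(0,3):N a5@(0,2):NE
t=6: a0@(2,4):N a1@(0,4):NE a2@(3,4):E a3@(2,0):E a4@(3,3):N a5@(3,3):NE
t=7: a0@(1,4):N a1@(3,0):NE a2@(3,0):E a3@(2,1):E a4@(2,3):N a5@(2,4):NE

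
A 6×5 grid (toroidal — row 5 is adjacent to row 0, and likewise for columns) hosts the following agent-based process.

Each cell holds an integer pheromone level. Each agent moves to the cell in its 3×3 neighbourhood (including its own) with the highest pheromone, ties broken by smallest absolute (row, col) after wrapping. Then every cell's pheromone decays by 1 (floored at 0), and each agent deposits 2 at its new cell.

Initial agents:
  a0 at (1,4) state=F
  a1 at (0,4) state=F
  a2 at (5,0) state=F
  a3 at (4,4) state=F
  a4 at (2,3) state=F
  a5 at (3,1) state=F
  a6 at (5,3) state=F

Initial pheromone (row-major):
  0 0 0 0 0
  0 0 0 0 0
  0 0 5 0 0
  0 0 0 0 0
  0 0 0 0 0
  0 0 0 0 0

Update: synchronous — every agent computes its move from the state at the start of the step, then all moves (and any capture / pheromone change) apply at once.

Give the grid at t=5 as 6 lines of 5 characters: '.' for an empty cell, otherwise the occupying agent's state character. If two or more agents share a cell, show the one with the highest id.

F.F..
.....
..F..
F....
.....
.....

t=1: a0@(0,0) a1@(0,0) a2@(0,0) a3@(3,0) a4@(2,2) a5@(2,2) a6@(0,2) | pheromone: 6 0 2 0 0 / 0 0 0 0 0 / 0 0 8 0 0 / 2 0 0 0 0 / 0 0 0 0 0 / 0 0 0 0 0
t=2: a0@(0,0) a1@(0,0) a2@(0,0) a3@(3,0) a4@(2,2) a5@(2,2) a6@(0,2) | pheromone: 11 0 3 0 0 / 0 0 0 0 0 / 0 0 11 0 0 / 3 0 0 0 0 / 0 0 0 0 0 / 0 0 0 0 0
t=3: a0@(0,0) a1@(0,0) a2@(0,0) a3@(3,0) a4@(2,2) a5@(2,2) a6@(0,2) | pheromone: 16 0 4 0 0 / 0 0 0 0 0 / 0 0 14 0 0 / 4 0 0 0 0 / 0 0 0 0 0 / 0 0 0 0 0
t=4: a0@(0,0) a1@(0,0) a2@(0,0) a3@(3,0) a4@(2,2) a5@(2,2) a6@(0,2) | pheromone: 21 0 5 0 0 / 0 0 0 0 0 / 0 0 17 0 0 / 5 0 0 0 0 / 0 0 0 0 0 / 0 0 0 0 0
t=5: a0@(0,0) a1@(0,0) a2@(0,0) a3@(3,0) a4@(2,2) a5@(2,2) a6@(0,2) | pheromone: 26 0 6 0 0 / 0 0 0 0 0 / 0 0 20 0 0 / 6 0 0 0 0 / 0 0 0 0 0 / 0 0 0 0 0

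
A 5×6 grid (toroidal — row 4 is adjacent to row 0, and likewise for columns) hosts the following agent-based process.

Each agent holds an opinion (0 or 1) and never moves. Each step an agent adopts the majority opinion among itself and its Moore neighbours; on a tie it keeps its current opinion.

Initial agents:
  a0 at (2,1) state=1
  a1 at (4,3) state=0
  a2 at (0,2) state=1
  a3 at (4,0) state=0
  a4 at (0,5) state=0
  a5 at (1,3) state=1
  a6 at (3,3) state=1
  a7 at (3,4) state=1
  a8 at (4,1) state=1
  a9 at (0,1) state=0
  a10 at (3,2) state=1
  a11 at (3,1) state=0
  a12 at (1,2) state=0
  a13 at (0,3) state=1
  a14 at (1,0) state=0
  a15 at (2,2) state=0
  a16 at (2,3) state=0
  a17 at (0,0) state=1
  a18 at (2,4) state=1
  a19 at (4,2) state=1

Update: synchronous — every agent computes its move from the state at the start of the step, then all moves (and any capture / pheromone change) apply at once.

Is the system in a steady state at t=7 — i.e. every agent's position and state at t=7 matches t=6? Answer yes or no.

t=1: a0@(2,1):0 a1@(4,3):1 a2@(0,2):1 a3@(4,0):0 a4@(0,5):0 a5@(1,3):1 a6@(3,3):1 a7@(3,4):1 a8@(4,1):1 a9@(0,1):0 a10@(3,2):1 a11@(3,1):1 a12@(1,2):0 a13@(0,3):1 a14@(1,0):0 a15@(2,2):0 a16@(2,3):1 a17@(0,0):0 a18@(2,4):1 a19@(4,2):1
t=2: a0@(2,1):0 a1@(4,3):1 a2@(0,2):1 a3@(4,0):0 a4@(0,5):0 a5@(1,3):1 a6@(3,3):1 a7@(3,4):1 a8@(4,1):1 a9@(0,1):0 a10@(3,2):1 a11@(3,1):1 a12@(1,2):0 a13@(0,3):1 a14@(1,0):0 a15@(2,2):1 a16@(2,3):1 a17@(0,0):0 a18@(2,4):1 a19@(4,2):1
t=3: a0@(2,1):0 a1@(4,3):1 a2@(0,2):1 a3@(4,0):0 a4@(0,5):0 a5@(1,3):1 a6@(3,3):1 a7@(3,4):1 a8@(4,1):1 a9@(0,1):0 a10@(3,2):1 a11@(3,1):1 a12@(1,2):1 a13@(0,3):1 a14@(1,0):0 a15@(2,2):1 a16@(2,3):1 a17@(0,0):0 a18@(2,4):1 a19@(4,2):1
t=4: a0@(2,1):1 a1@(4,3):1 a2@(0,2):1 a3@(4,0):0 a4@(0,5):0 a5@(1,3):1 a6@(3,3):1 a7@(3,4):1 a8@(4,1):1 a9@(0,1):0 a10@(3,2):1 a11@(3,1):1 a12@(1,2):1 a13@(0,3):1 a14@(1,0):0 a15@(2,2):1 a16@(2,3):1 a17@(0,0):0 a18@(2,4):1 a19@(4,2):1
t=5: (unchanged — steady state)

yes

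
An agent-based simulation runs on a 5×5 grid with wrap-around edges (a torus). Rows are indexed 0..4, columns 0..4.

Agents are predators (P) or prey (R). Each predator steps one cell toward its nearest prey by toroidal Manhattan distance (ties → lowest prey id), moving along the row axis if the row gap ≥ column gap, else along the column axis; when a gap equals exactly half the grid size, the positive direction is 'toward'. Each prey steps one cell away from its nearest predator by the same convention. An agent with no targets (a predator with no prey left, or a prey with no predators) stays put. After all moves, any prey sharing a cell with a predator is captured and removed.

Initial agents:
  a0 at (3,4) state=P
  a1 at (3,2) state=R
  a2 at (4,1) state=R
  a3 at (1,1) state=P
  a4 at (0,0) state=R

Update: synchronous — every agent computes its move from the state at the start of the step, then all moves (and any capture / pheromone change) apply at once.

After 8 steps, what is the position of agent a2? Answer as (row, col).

t=1: a0@(3,3):P a1@(3,1):R a2@(3,1):R a3@(0,1):P a4@(4,0):R
t=2: a0@(3,2):P a1@(3,0):R a2@(3,0):R a3@(4,1):P a4@(3,0):R
t=3: a0@(3,1):P a1@(3,4):R a2@(3,4):R a3@(3,1):P a4@(3,4):R
t=4: a0@(3,0):P a1@(3,3):R a2@(3,3):R a3@(3,0):P a4@(3,3):R
t=5: a0@(3,4):P a1@(3,2):R a2@(3,2):R a3@(3,4):P a4@(3,2):R
t=6: a0@(3,3):P a1@(3,1):R a2@(3,1):R a3@(3,3):P a4@(3,1):R
t=7: a0@(3,2):P a1@(3,0):R a2@(3,0):R a3@(3,2):P a4@(3,0):R
t=8: a0@(3,1):P a1@(3,4):R a2@(3,4):R a3@(3,1):P a4@(3,4):R

(3, 4)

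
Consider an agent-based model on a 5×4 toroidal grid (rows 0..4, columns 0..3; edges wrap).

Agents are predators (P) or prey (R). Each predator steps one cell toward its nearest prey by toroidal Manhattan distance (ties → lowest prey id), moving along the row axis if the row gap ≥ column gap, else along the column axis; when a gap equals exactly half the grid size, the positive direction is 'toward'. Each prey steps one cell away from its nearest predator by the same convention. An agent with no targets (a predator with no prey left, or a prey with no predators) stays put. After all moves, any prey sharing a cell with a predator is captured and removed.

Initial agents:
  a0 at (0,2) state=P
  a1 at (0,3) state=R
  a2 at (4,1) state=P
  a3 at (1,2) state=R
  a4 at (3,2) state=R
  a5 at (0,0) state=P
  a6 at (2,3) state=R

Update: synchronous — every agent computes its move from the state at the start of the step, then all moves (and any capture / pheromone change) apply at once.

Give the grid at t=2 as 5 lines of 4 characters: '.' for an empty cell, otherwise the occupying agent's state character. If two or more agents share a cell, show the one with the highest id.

t=1: a0@(0,3):P a1@(0,0):R a2@(3,1):P a3@(2,2):R a4@(2,2):R a5@(0,3):P a6@(3,3):R
t=2: a0@(0,0):P a1@(0,1):R a2@(2,1):P a3@(1,2):R a4@(1,2):R a5@(0,0):P a6@(2,3):R

PR..
..R.
.P.R
....
....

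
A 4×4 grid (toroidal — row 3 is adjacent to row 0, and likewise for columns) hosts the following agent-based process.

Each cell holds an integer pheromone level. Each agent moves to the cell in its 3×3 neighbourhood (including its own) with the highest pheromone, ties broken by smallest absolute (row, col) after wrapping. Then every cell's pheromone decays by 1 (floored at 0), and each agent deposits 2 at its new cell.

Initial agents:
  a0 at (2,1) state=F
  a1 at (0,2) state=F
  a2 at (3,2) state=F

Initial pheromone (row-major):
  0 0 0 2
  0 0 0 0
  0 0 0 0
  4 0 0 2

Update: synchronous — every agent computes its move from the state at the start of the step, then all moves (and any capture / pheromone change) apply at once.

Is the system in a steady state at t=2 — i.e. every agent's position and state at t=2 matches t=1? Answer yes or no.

no

t=1: a0@(3,0) a1@(0,3) a2@(0,3) | pheromone: 0 0 0 5 / 0 0 0 0 / 0 0 0 0 / 5 0 0 1
t=2: a0@(0,3) a1@(0,3) a2@(0,3) | pheromone: 0 0 0 10 / 0 0 0 0 / 0 0 0 0 / 4 0 0 0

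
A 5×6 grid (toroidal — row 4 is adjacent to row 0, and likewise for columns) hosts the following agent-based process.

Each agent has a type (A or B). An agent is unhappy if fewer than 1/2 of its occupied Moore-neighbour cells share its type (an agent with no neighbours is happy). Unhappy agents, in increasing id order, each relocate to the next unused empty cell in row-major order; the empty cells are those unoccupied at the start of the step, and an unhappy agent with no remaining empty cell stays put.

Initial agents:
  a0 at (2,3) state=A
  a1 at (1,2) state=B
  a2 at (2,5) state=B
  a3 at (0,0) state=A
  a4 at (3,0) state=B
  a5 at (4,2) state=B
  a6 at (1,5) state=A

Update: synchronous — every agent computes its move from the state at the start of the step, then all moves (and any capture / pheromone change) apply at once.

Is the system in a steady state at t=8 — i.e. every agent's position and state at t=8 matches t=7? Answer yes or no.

no

t=1: a0@(0,1):A a1@(0,2):B a2@(2,5):B a3@(0,0):A a4@(3,0):B a5@(4,2):B a6@(1,5):A
t=2: a0@(0,3):A a1@(0,2):B a2@(2,5):B a3@(0,0):A a4@(3,0):B a5@(4,2):B a6@(1,5):A
t=3: a0@(0,1):A a1@(0,2):B a2@(2,5):B a3@(0,0):A a4@(3,0):B a5@(4,2):B a6@(1,5):A
t=4: a0@(0,3):A a1@(0,2):B a2@(2,5):B a3@(0,0):A a4@(3,0):B a5@(4,2):B a6@(1,5):A
t=5: a0@(0,1):A a1@(0,2):B a2@(2,5):B a3@(0,0):A a4@(3,0):B a5@(4,2):B a6@(1,5):A
t=6: a0@(0,3):A a1@(0,2):B a2@(2,5):B a3@(0,0):A a4@(3,0):B a5@(4,2):B a6@(1,5):A
t=7: a0@(0,1):A a1@(0,2):B a2@(2,5):B a3@(0,0):A a4@(3,0):B a5@(4,2):B a6@(1,5):A
t=8: a0@(0,3):A a1@(0,2):B a2@(2,5):B a3@(0,0):A a4@(3,0):B a5@(4,2):B a6@(1,5):A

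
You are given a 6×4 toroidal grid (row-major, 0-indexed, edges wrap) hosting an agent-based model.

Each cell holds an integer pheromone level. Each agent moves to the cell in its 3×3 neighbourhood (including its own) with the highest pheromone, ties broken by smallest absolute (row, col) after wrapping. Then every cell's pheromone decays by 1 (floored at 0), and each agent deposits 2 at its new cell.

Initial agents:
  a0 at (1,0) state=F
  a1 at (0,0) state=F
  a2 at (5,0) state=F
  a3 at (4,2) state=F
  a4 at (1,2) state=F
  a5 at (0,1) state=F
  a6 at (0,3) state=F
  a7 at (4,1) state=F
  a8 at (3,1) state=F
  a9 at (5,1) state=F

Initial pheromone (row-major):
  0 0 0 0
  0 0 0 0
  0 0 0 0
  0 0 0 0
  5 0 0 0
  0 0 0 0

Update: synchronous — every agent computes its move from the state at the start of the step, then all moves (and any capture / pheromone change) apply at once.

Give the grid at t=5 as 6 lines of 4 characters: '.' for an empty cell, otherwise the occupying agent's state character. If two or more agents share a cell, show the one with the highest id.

F...
....
....
....
F...
....

t=1: a0@(0,0) a1@(0,0) a2@(4,0) a3@(3,1) a4@(0,1) a5@(0,0) a6@(0,0) a7@(4,0) a8@(4,0) a9@(4,0) | pheromone: 8 2 0 0 / 0 0 0 0 / 0 0 0 0 / 0 2 0 0 / 12 0 0 0 / 0 0 0 0
t=2: a0@(0,0) a1@(0,0) a2@(4,0) a3@(4,0) a4@(0,0) a5@(0,0) a6@(0,0) a7@(4,0) a8@(4,0) a9@(4,0) | pheromone: 17 1 0 0 / 0 0 0 0 / 0 0 0 0 / 0 1 0 0 / 21 0 0 0 / 0 0 0 0
t=3: a0@(0,0) a1@(0,0) a2@(4,0) a3@(4,0) a4@(0,0) a5@(0,0) a6@(0,0) a7@(4,0) a8@(4,0) a9@(4,0) | pheromone: 26 0 0 0 / 0 0 0 0 / 0 0 0 0 / 0 0 0 0 / 30 0 0 0 / 0 0 0 0
t=4: a0@(0,0) a1@(0,0) a2@(4,0) a3@(4,0) a4@(0,0) a5@(0,0) a6@(0,0) a7@(4,0) a8@(4,0) a9@(4,0) | pheromone: 35 0 0 0 / 0 0 0 0 / 0 0 0 0 / 0 0 0 0 / 39 0 0 0 / 0 0 0 0
t=5: a0@(0,0) a1@(0,0) a2@(4,0) a3@(4,0) a4@(0,0) a5@(0,0) a6@(0,0) a7@(4,0) a8@(4,0) a9@(4,0) | pheromone: 44 0 0 0 / 0 0 0 0 / 0 0 0 0 / 0 0 0 0 / 48 0 0 0 / 0 0 0 0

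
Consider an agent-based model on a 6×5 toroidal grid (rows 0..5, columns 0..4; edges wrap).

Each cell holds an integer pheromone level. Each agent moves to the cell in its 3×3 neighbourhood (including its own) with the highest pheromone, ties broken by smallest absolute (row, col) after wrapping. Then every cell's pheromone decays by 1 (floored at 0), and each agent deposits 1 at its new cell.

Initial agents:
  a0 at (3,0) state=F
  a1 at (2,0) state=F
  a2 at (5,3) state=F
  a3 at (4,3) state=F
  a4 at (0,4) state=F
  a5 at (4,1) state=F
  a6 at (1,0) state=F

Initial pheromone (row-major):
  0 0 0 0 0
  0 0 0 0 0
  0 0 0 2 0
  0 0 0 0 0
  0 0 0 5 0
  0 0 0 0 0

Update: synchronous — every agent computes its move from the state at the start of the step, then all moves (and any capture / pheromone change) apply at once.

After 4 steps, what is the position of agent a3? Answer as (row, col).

(4, 3)

t=1: a0@(2,0) a1@(1,0) a2@(4,3) a3@(4,3) a4@(0,0) a5@(3,0) a6@(0,0) | pheromone: 2 0 0 0 0 / 1 0 0 0 0 / 1 0 0 1 0 / 1 0 0 0 0 / 0 0 0 6 0 / 0 0 0 0 0
t=2: a0@(1,0) a1@(0,0) a2@(4,3) a3@(4,3) a4@(0,0) a5@(2,0) a6@(0,0) | pheromone: 4 0 0 0 0 / 1 0 0 0 0 / 1 0 0 0 0 / 0 0 0 0 0 / 0 0 0 7 0 / 0 0 0 0 0
t=3: a0@(0,0) a1@(0,0) a2@(4,3) a3@(4,3) a4@(0,0) a5@(1,0) a6@(0,0) | pheromone: 7 0 0 0 0 / 1 0 0 0 0 / 0 0 0 0 0 / 0 0 0 0 0 / 0 0 0 8 0 / 0 0 0 0 0
t=4: a0@(0,0) a1@(0,0) a2@(4,3) a3@(4,3) a4@(0,0) a5@(0,0) a6@(0,0) | pheromone: 11 0 0 0 0 / 0 0 0 0 0 / 0 0 0 0 0 / 0 0 0 0 0 / 0 0 0 9 0 / 0 0 0 0 0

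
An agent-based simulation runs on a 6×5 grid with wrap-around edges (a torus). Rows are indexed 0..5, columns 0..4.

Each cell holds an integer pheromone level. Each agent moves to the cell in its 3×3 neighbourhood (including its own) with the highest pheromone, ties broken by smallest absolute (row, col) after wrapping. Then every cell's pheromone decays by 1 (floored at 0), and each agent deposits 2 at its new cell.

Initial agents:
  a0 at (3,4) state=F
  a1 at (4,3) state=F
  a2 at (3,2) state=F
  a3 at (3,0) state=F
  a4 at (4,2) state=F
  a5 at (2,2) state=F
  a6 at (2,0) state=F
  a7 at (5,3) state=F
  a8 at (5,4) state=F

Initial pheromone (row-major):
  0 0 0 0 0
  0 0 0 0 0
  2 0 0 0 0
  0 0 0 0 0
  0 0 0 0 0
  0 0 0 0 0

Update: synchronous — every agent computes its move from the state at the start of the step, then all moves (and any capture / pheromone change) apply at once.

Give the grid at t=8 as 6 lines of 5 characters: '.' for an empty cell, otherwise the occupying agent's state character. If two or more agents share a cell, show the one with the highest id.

t=1: a0@(2,0) a1@(3,2) a2@(2,1) a3@(2,0) a4@(3,1) a5@(1,1) a6@(2,0) a7@(0,2) a8@(0,0) | pheromone: 2 0 2 0 0 / 0 2 0 0 0 / 7 2 0 0 0 / 0 2 2 0 0 / 0 0 0 0 0 / 0 0 0 0 0
t=2: a0@(2,0) a1@(2,1) a2@(2,0) a3@(2,0) a4@(2,0) a5@(2,0) a6@(2,0) a7@(0,2) a8@(0,0) | pheromone: 3 0 3 0 0 / 0 1 0 0 0 / 18 3 0 0 0 / 0 1 1 0 0 / 0 0 0 0 0 / 0 0 0 0 0
t=3: a0@(2,0) a1@(2,0) a2@(2,0) a3@(2,0) a4@(2,0) a5@(2,0) a6@(2,0) a7@(0,2) a8@(0,0) | pheromone: 4 0 4 0 0 / 0 0 0 0 0 / 31 2 0 0 0 / 0 0 0 0 0 / 0 0 0 0 0 / 0 0 0 0 0
t=4: a0@(2,0) a1@(2,0) a2@(2,0) a3@(2,0) a4@(2,0) a5@(2,0) a6@(2,0) a7@(0,2) a8@(0,0) | pheromone: 5 0 5 0 0 / 0 0 0 0 0 / 44 1 0 0 0 / 0 0 0 0 0 / 0 0 0 0 0 / 0 0 0 0 0
t=5: a0@(2,0) a1@(2,0) a2@(2,0) a3@(2,0) a4@(2,0) a5@(2,0) a6@(2,0) a7@(0,2) a8@(0,0) | pheromone: 6 0 6 0 0 / 0 0 0 0 0 / 57 0 0 0 0 / 0 0 0 0 0 / 0 0 0 0 0 / 0 0 0 0 0
t=6: a0@(2,0) a1@(2,0) a2@(2,0) a3@(2,0) a4@(2,0) a5@(2,0) a6@(2,0) a7@(0,2) a8@(0,0) | pheromone: 7 0 7 0 0 / 0 0 0 0 0 / 70 0 0 0 0 / 0 0 0 0 0 / 0 0 0 0 0 / 0 0 0 0 0
t=7: a0@(2,0) a1@(2,0) a2@(2,0) a3@(2,0) a4@(2,0) a5@(2,0) a6@(2,0) a7@(0,2) a8@(0,0) | pheromone: 8 0 8 0 0 / 0 0 0 0 0 / 83 0 0 0 0 / 0 0 0 0 0 / 0 0 0 0 0 / 0 0 0 0 0
t=8: a0@(2,0) a1@(2,0) a2@(2,0) a3@(2,0) a4@(2,0) a5@(2,0) a6@(2,0) a7@(0,2) a8@(0,0) | pheromone: 9 0 9 0 0 / 0 0 0 0 0 / 96 0 0 0 0 / 0 0 0 0 0 / 0 0 0 0 0 / 0 0 0 0 0

F.F..
.....
F....
.....
.....
.....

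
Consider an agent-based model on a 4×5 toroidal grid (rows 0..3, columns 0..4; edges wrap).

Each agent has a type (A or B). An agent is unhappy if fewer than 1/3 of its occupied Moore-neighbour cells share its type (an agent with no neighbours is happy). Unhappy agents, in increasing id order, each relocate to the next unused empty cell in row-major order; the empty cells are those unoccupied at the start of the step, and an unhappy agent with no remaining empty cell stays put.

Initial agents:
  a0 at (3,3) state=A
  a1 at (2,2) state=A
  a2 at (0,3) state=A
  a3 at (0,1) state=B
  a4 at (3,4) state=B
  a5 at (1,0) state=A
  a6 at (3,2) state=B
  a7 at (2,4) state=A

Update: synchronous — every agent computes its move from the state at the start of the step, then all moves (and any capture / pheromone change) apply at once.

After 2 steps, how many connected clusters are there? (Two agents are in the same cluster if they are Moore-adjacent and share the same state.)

2

t=1: a0@(3,3):A a1@(2,2):A a2@(0,3):A a3@(0,1):B a4@(0,0):B a5@(1,0):A a6@(0,2):B a7@(2,4):A
t=2: (unchanged — steady state)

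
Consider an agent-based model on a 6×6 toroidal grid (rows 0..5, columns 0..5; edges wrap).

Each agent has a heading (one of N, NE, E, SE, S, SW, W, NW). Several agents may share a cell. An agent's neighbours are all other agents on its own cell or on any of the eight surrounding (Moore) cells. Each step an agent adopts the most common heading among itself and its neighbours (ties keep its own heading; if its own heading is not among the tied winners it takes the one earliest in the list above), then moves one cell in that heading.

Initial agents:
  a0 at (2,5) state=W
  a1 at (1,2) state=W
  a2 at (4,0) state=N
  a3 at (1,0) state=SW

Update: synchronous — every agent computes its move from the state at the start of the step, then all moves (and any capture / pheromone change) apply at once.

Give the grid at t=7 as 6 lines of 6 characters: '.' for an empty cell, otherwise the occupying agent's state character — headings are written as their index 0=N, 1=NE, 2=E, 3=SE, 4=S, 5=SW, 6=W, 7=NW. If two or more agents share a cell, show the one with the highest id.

t=1: a0@(2,4):W a1@(1,1):W a2@(3,0):N a3@(2,5):SW
t=2: a0@(2,3):W a1@(1,0):W a2@(2,0):N a3@(3,4):SW
t=3: a0@(2,2):W a1@(1,5):W a2@(1,0):N a3@(4,3):SW
t=4: a0@(2,1):W a1@(1,4):W a2@(0,0):N a3@(5,2):SW
t=5: a0@(2,0):W a1@(1,3):W a2@(5,0):N a3@(0,1):SW
t=6: a0@(2,5):W a1@(1,2):W a2@(4,0):N a3@(1,0):SW
t=7: a0@(2,4):W a1@(1,1):W a2@(3,0):N a3@(2,5):SW

......
.6....
....65
0.....
......
......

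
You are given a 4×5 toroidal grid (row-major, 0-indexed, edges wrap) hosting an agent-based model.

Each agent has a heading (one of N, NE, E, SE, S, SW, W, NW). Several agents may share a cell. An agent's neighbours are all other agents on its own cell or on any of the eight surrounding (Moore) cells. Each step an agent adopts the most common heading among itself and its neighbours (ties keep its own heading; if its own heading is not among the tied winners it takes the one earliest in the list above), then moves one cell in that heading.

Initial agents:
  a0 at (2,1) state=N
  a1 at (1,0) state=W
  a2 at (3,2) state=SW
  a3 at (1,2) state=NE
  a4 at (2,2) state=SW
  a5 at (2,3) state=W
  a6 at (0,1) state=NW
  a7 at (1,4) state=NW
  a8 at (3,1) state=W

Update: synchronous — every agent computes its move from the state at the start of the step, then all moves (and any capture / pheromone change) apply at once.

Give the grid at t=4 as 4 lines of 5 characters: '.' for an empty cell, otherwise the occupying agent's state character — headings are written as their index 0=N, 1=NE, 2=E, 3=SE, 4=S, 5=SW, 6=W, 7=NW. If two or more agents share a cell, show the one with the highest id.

.....
..5..
..555
5555.

t=1: a0@(3,0):SW a1@(0,4):NW a2@(0,1):SW a3@(0,3):NE a4@(3,1):SW a5@(3,2):SW a6@(0,0):W a7@(1,3):W a8@(0,0):SW
t=2: a0@(0,4):SW a1@(1,3):SW a2@(1,0):SW a3@(3,4):NE a4@(0,0):SW a5@(0,1):SW a6@(1,4):SW a7@(1,2):W a8@(1,4):SW
t=3: a0@(1,3):SW a1@(2,2):SW a2@(2,4):SW a3@(0,3):SW a4@(1,4):SW a5@(1,0):SW a6@(2,3):SW a7@(2,1):SW a8@(2,3):SW
t=4: a0@(2,2):SW a1@(3,1):SW a2@(3,3):SW a3@(1,2):SW a4@(2,3):SW a5@(2,4):SW a6@(3,2):SW a7@(3,0):SW a8@(3,2):SW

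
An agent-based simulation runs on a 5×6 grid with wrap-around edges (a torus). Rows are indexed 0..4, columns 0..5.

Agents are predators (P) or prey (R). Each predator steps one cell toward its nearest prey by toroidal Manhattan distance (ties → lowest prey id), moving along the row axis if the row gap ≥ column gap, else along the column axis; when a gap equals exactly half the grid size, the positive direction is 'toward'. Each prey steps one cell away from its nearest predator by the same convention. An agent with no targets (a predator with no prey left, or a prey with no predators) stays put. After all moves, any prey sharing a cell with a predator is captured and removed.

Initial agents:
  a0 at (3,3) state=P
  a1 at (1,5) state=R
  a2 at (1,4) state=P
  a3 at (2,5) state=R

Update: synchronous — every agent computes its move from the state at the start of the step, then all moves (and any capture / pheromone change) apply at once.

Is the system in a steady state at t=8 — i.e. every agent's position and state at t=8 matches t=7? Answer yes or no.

t=1: a0@(3,4):P a1@(1,0):R a2@(1,5):P a3@(3,5):R
t=2: a0@(3,5):P a1@(1,1):R a2@(1,0):P a3@(3,0):R
t=3: a0@(3,0):P a1@(1,2):R a2@(1,1):P a3@(3,1):R
t=4: a0@(3,1):P a1@(1,3):R a2@(1,2):P a3@(3,2):R
t=5: a0@(3,2):P a1@(1,4):R a2@(1,3):P a3@(3,3):R
t=6: a0@(3,3):P a1@(1,5):R a2@(1,4):P a3@(3,4):R
t=7: a0@(3,4):P a1@(1,0):R a2@(1,5):P a3@(3,5):R
t=8: a0@(3,5):P a1@(1,1):R a2@(1,0):P a3@(3,0):R

no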